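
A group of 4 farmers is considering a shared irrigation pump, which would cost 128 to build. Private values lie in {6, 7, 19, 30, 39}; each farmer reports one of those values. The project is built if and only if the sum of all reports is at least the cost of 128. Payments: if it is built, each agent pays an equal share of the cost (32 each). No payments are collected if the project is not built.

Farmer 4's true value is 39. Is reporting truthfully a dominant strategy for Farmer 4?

Check each profile of the others' reports and compare truth against every alternative report.
Others report (19, 39, 39): truth gives 7, best alternative gives 0.
Others report (30, 30, 30): truth gives 7, best alternative gives 0.
Others report (39, 19, 39): truth gives 7, best alternative gives 0.
Others report (39, 39, 19): truth gives 7, best alternative gives 0.
Others report (30, 30, 39): truth gives 7, best alternative gives 7.
Others report (30, 39, 30): truth gives 7, best alternative gives 7.
(Remaining 119 profiles checked similarly; truth is weakly best in each.)
In every case the truthful report is at least as good as any alternative, so it is a dominant strategy.

Yes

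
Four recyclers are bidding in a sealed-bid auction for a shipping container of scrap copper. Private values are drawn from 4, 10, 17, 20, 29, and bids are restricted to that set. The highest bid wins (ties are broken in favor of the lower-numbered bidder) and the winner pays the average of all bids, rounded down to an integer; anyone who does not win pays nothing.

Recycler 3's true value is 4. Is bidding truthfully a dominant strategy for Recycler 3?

Check each profile of the others' bids and compare truth against every alternative bid.
Others bid (4, 4, 10): truth gives 0, best alternative gives -3.
Others bid (4, 4, 4): truth gives 0, best alternative gives -1.
Others bid (4, 4, 17): truth gives 0, best alternative gives 0.
Others bid (4, 4, 20): truth gives 0, best alternative gives 0.
Others bid (4, 4, 29): truth gives 0, best alternative gives 0.
Others bid (4, 10, 4): truth gives 0, best alternative gives 0.
(Remaining 119 profiles checked similarly; truth is weakly best in each.)
In every case the truthful bid is at least as good as any alternative, so it is a dominant strategy.

Yes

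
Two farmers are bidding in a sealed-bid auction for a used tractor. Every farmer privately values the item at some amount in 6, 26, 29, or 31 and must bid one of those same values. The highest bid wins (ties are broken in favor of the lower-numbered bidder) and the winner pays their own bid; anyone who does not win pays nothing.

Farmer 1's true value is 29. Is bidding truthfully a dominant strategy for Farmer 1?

No

Consider the case where Farmer 2 bids 6.
Truthful bid 29: wins, pays 29, utility 29 - 29 = 0.
Bid 6 instead: wins, pays 6, utility 29 - 6 = 23.
Since 23 > 0, bidding 6 is strictly better here, so truthful bidding is not dominant.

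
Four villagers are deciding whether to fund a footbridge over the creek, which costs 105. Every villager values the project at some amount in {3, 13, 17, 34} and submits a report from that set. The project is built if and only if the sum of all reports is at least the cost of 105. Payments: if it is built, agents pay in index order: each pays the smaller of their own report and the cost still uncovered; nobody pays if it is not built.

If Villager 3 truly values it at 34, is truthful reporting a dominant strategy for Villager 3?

No

Consider the case where Villager 1 reports 34, Villager 2 reports 34 and Villager 4 reports 34.
Truthful report 34: project built, pays 34, utility 34 - 34 = 0.
Report 3 instead: project built, pays 3, utility 34 - 3 = 31.
Since 31 > 0, reporting 3 is strictly better here, so truthful reporting is not dominant.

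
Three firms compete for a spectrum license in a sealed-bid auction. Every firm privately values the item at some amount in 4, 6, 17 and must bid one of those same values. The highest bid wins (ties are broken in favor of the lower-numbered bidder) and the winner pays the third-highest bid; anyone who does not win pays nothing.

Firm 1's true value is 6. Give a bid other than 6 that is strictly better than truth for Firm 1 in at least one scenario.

Suppose Firm 2 bids 4 and Firm 3 bids 17.
Bid 6: loses, pays 0, utility 0.
Bid 17: wins, pays 4, utility 6 - 4 = 2.
So bidding 17 beats truth here (2 > 0).

17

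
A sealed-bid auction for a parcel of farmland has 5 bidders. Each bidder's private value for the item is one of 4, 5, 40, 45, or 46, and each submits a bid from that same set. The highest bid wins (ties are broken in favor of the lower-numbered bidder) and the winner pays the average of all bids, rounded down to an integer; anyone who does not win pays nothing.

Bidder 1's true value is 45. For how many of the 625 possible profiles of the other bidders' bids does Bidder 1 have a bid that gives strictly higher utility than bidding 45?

Others bid (4, 4, 4, 4): truth gives 33; bid 4 gives 41 > 33. Violating.
Others bid (4, 4, 4, 5): truth gives 33; bid 5 gives 41 > 33. Violating.
Others bid (4, 4, 4, 40): truth gives 26; bid 40 gives 27 > 26. Violating.
Others bid (4, 4, 4, 46): truth gives 0; bid 46 gives 25 > 0. Violating.
Others bid (4, 4, 4, 45): truth gives 25; no alternative beats it.
Others bid (4, 4, 5, 45): truth gives 25; no alternative beats it.
(Checking all 625 profiles: 435 have a profitable deviation, 190 do not.)

435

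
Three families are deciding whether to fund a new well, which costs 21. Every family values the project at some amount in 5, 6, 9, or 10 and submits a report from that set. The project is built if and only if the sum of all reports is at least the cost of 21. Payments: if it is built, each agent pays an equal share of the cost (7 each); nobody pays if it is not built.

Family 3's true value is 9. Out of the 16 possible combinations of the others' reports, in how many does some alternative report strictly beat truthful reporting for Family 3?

Others report (5, 6): truth gives 0; report 10 gives 2 > 0. Violating.
Others report (6, 5): truth gives 0; report 10 gives 2 > 0. Violating.
Others report (5, 5): truth gives 0; no alternative beats it.
Others report (5, 9): truth gives 2; no alternative beats it.
(Checking all 16 profiles: 2 have a profitable deviation, 14 do not.)

2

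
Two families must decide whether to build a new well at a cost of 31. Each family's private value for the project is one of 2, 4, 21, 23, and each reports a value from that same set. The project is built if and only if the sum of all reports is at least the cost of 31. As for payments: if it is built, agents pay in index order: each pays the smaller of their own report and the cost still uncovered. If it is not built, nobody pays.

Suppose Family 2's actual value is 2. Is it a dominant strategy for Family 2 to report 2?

Yes

Check each profile of the others' reports and compare truth against every alternative report.
Others report (2): truth gives 0, best alternative gives 0.
Others report (4): truth gives 0, best alternative gives 0.
Others report (21): truth gives 0, best alternative gives 0.
Others report (23): truth gives 0, best alternative gives 0.
In every case the truthful report is at least as good as any alternative, so it is a dominant strategy.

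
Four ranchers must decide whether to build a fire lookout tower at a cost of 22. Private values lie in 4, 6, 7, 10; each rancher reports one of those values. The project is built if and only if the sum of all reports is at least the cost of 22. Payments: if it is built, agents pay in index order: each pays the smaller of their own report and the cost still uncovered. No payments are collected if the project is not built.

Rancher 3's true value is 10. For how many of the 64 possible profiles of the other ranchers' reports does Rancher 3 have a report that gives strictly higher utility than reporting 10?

56

Others report (4, 4, 7): truth gives 0; report 7 gives 3 > 0. Violating.
Others report (4, 4, 10): truth gives 0; report 4 gives 6 > 0. Violating.
Others report (4, 6, 6): truth gives 0; report 6 gives 4 > 0. Violating.
Others report (4, 6, 7): truth gives 0; report 6 gives 4 > 0. Violating.
Others report (4, 4, 4): truth gives 0; no alternative beats it.
Others report (4, 4, 6): truth gives 0; no alternative beats it.
(Checking all 64 profiles: 56 have a profitable deviation, 8 do not.)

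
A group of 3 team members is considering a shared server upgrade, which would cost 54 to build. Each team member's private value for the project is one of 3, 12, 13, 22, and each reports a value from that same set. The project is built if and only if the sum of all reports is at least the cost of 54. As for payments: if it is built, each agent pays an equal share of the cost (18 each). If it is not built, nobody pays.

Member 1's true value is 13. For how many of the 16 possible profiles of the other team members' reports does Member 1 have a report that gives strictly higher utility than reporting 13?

1

Others report (22, 22): truth gives -5; report 3 gives 0 > -5. Violating.
Others report (3, 3): truth gives 0; no alternative beats it.
Others report (3, 12): truth gives 0; no alternative beats it.
(Checking all 16 profiles: 1 has a profitable deviation, 15 do not.)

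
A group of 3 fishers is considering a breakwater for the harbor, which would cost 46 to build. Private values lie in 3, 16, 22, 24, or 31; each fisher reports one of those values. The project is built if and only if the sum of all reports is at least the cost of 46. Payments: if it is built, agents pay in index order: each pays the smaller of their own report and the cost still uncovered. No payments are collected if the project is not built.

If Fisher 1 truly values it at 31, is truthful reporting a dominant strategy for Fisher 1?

No

Consider the case where Fisher 2 reports 3 and Fisher 3 reports 22.
Truthful report 31: project built, pays 31, utility 31 - 31 = 0.
Report 22 instead: project built, pays 22, utility 31 - 22 = 9.
Since 9 > 0, reporting 22 is strictly better here, so truthful reporting is not dominant.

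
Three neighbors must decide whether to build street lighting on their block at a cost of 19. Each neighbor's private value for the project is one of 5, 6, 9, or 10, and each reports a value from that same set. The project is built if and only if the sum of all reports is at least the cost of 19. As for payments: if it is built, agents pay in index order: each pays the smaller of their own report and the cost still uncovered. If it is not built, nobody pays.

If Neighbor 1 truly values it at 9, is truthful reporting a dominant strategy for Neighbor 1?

Consider the case where Neighbor 2 reports 5 and Neighbor 3 reports 9.
Truthful report 9: project built, pays 9, utility 9 - 9 = 0.
Report 5 instead: project built, pays 5, utility 9 - 5 = 4.
Since 4 > 0, reporting 5 is strictly better here, so truthful reporting is not dominant.

No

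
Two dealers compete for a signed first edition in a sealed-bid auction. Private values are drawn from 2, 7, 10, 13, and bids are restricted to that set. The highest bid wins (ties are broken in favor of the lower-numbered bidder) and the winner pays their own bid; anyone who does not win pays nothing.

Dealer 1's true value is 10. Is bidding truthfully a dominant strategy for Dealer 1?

No

Consider the case where Dealer 2 bids 2.
Truthful bid 10: wins, pays 10, utility 10 - 10 = 0.
Bid 2 instead: wins, pays 2, utility 10 - 2 = 8.
Since 8 > 0, bidding 2 is strictly better here, so truthful bidding is not dominant.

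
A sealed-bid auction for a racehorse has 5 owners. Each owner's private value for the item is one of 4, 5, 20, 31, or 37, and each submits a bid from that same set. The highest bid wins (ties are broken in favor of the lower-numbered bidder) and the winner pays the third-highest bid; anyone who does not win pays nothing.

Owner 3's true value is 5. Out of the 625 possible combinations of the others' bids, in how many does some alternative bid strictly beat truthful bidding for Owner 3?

Others bid (4, 4, 4, 20): truth gives 0; bid 20 gives 1 > 0. Violating.
Others bid (4, 4, 4, 31): truth gives 0; bid 31 gives 1 > 0. Violating.
Others bid (4, 4, 4, 37): truth gives 0; bid 37 gives 1 > 0. Violating.
Others bid (4, 4, 20, 4): truth gives 0; bid 20 gives 1 > 0. Violating.
Others bid (4, 4, 4, 4): truth gives 1; no alternative beats it.
Others bid (4, 4, 4, 5): truth gives 1; no alternative beats it.
(Checking all 625 profiles: 12 have a profitable deviation, 613 do not.)

12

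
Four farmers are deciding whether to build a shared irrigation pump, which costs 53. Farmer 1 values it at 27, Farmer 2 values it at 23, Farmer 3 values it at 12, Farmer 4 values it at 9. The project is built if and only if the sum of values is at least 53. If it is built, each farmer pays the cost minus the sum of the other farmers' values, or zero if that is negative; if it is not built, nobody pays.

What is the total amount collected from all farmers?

Total value 71 ≥ cost 53, so it is built.
Farmer 1: others sum to 44; max(0, 53 - 44) = 9.
Farmer 2: others sum to 48; max(0, 53 - 48) = 5.
Farmer 3: others sum to 59; max(0, 53 - 59) = 0.
Farmer 4: others sum to 62; max(0, 53 - 62) = 0.
Total collected = 9 + 5 + 0 + 0 = 14.

14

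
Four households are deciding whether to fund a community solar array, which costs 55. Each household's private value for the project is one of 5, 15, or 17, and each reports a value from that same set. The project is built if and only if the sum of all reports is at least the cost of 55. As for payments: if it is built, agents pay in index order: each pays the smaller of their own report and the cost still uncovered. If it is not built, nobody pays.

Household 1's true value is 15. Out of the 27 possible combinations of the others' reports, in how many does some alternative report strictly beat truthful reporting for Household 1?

1

Others report (17, 17, 17): truth gives 0; report 5 gives 10 > 0. Violating.
Others report (5, 5, 5): truth gives 0; no alternative beats it.
Others report (5, 5, 15): truth gives 0; no alternative beats it.
(Checking all 27 profiles: 1 has a profitable deviation, 26 do not.)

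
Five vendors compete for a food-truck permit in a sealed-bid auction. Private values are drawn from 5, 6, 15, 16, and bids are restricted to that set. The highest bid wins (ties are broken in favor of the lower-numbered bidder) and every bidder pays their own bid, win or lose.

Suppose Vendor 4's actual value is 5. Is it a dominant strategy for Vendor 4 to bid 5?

No

Consider the case where Vendor 1 bids 5, Vendor 2 bids 5, Vendor 3 bids 5 and Vendor 5 bids 5.
Truthful bid 5: loses but pays 5, utility -5.
Bid 6 instead: wins, pays 6, utility 5 - 6 = -1.
Since -1 > -5, bidding 6 is strictly better here, so truthful bidding is not dominant.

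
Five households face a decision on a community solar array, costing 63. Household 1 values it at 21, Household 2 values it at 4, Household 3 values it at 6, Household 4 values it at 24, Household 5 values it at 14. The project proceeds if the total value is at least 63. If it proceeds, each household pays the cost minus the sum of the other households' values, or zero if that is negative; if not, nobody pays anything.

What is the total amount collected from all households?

41

Total value 69 ≥ cost 63, so it is built.
Household 1: others sum to 48; max(0, 63 - 48) = 15.
Household 2: others sum to 65; max(0, 63 - 65) = 0.
Household 3: others sum to 63; max(0, 63 - 63) = 0.
Household 4: others sum to 45; max(0, 63 - 45) = 18.
Household 5: others sum to 55; max(0, 63 - 55) = 8.
Total collected = 15 + 0 + 0 + 18 + 8 = 41.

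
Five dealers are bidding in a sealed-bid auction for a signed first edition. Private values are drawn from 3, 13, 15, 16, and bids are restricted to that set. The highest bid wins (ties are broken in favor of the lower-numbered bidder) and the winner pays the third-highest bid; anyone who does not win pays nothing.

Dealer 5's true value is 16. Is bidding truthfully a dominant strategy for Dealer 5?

Check each profile of the others' bids and compare truth against every alternative bid.
Others bid (3, 3, 3, 15): truth gives 13, best alternative gives 0.
Others bid (3, 3, 15, 3): truth gives 13, best alternative gives 0.
Others bid (3, 15, 3, 3): truth gives 13, best alternative gives 0.
Others bid (15, 3, 3, 3): truth gives 13, best alternative gives 0.
Others bid (3, 3, 13, 15): truth gives 3, best alternative gives 0.
Others bid (3, 3, 15, 13): truth gives 3, best alternative gives 0.
(Remaining 250 profiles checked similarly; truth is weakly best in each.)
In every case the truthful bid is at least as good as any alternative, so it is a dominant strategy.

Yes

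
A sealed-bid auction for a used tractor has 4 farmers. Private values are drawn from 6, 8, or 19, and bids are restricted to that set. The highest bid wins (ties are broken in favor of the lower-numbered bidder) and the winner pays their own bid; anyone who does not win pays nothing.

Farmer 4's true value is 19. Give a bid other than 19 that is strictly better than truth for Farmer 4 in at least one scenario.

8

Suppose Farmer 1 bids 6, Farmer 2 bids 6 and Farmer 3 bids 6.
Bid 19: wins, pays 19, utility 19 - 19 = 0.
Bid 8: wins, pays 8, utility 19 - 8 = 11.
So bidding 8 beats truth here (11 > 0).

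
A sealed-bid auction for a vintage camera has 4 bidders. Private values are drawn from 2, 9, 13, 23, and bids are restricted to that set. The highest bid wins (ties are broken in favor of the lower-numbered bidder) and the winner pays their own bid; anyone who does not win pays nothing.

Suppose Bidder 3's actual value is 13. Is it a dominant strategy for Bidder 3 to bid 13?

No

Consider the case where Bidder 1 bids 2, Bidder 2 bids 2 and Bidder 4 bids 2.
Truthful bid 13: wins, pays 13, utility 13 - 13 = 0.
Bid 9 instead: wins, pays 9, utility 13 - 9 = 4.
Since 4 > 0, bidding 9 is strictly better here, so truthful bidding is not dominant.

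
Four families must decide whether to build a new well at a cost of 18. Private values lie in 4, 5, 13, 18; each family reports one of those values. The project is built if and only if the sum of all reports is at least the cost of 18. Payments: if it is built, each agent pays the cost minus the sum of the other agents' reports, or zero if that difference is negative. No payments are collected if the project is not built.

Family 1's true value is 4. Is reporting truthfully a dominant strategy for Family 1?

Check each profile of the others' reports and compare truth against every alternative report.
Others report (4, 4, 5): truth gives 0, best alternative gives -1.
Others report (4, 5, 4): truth gives 0, best alternative gives -1.
Others report (5, 4, 4): truth gives 0, best alternative gives -1.
Others report (4, 4, 13): truth gives 4, best alternative gives 4.
Others report (4, 4, 18): truth gives 4, best alternative gives 4.
Others report (4, 5, 13): truth gives 4, best alternative gives 4.
(Remaining 58 profiles checked similarly; truth is weakly best in each.)
In every case the truthful report is at least as good as any alternative, so it is a dominant strategy.

Yes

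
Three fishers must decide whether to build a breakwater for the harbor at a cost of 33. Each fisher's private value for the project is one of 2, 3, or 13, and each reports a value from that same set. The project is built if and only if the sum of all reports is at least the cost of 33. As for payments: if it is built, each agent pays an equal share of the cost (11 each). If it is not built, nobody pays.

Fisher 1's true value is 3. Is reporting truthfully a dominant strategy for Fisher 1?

Yes

Check each profile of the others' reports and compare truth against every alternative report.
Others report (2, 2): truth gives 0, best alternative gives 0.
Others report (2, 3): truth gives 0, best alternative gives 0.
Others report (2, 13): truth gives 0, best alternative gives 0.
Others report (3, 2): truth gives 0, best alternative gives 0.
Others report (3, 3): truth gives 0, best alternative gives 0.
Others report (3, 13): truth gives 0, best alternative gives 0.
(Remaining 3 profiles checked similarly; truth is weakly best in each.)
In every case the truthful report is at least as good as any alternative, so it is a dominant strategy.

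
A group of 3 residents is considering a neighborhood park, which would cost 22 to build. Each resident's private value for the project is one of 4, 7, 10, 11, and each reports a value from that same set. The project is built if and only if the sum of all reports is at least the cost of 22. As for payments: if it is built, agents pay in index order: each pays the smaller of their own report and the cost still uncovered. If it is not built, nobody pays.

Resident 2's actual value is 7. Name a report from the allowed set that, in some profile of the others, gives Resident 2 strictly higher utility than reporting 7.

4

Suppose Resident 1 reports 7 and Resident 3 reports 11.
Report 7: project built, pays 7, utility 7 - 7 = 0.
Report 4: project built, pays 4, utility 7 - 4 = 3.
So reporting 4 beats truth here (3 > 0).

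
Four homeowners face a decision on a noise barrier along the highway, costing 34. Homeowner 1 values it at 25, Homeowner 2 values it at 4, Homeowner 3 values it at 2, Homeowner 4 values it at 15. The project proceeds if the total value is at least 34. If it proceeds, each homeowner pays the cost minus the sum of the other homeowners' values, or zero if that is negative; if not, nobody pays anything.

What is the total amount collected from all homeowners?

Total value 46 ≥ cost 34, so it is built.
Homeowner 1: others sum to 21; max(0, 34 - 21) = 13.
Homeowner 2: others sum to 42; max(0, 34 - 42) = 0.
Homeowner 3: others sum to 44; max(0, 34 - 44) = 0.
Homeowner 4: others sum to 31; max(0, 34 - 31) = 3.
Total collected = 13 + 0 + 0 + 3 = 16.

16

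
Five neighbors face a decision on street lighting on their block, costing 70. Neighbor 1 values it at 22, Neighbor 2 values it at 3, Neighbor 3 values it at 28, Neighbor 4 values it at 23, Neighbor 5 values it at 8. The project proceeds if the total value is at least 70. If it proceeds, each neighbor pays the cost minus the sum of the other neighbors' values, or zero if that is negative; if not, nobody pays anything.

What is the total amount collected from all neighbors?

Total value 84 ≥ cost 70, so it is built.
Neighbor 1: others sum to 62; max(0, 70 - 62) = 8.
Neighbor 2: others sum to 81; max(0, 70 - 81) = 0.
Neighbor 3: others sum to 56; max(0, 70 - 56) = 14.
Neighbor 4: others sum to 61; max(0, 70 - 61) = 9.
Neighbor 5: others sum to 76; max(0, 70 - 76) = 0.
Total collected = 8 + 0 + 14 + 9 + 0 = 31.

31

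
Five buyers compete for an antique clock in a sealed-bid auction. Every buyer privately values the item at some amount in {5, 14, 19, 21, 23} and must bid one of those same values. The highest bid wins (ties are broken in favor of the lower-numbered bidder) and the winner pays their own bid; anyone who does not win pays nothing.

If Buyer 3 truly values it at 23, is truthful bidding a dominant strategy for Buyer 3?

No

Consider the case where Buyer 1 bids 5, Buyer 2 bids 5, Buyer 4 bids 5 and Buyer 5 bids 5.
Truthful bid 23: wins, pays 23, utility 23 - 23 = 0.
Bid 14 instead: wins, pays 14, utility 23 - 14 = 9.
Since 9 > 0, bidding 14 is strictly better here, so truthful bidding is not dominant.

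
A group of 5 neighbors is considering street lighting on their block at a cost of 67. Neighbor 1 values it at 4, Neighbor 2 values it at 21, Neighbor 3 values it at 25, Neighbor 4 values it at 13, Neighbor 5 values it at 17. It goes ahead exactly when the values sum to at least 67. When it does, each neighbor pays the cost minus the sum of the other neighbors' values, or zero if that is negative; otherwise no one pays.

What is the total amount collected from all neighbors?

Total value 80 ≥ cost 67, so it is built.
Neighbor 1: others sum to 76; max(0, 67 - 76) = 0.
Neighbor 2: others sum to 59; max(0, 67 - 59) = 8.
Neighbor 3: others sum to 55; max(0, 67 - 55) = 12.
Neighbor 4: others sum to 67; max(0, 67 - 67) = 0.
Neighbor 5: others sum to 63; max(0, 67 - 63) = 4.
Total collected = 0 + 8 + 12 + 0 + 4 = 24.

24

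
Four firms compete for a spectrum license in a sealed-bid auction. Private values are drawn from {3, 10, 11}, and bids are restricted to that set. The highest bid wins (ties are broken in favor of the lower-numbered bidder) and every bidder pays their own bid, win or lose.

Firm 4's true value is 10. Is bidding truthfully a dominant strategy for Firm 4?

No

Consider the case where Firm 1 bids 3, Firm 2 bids 3 and Firm 3 bids 10.
Truthful bid 10: loses but pays 10, utility -10.
Bid 3 instead: loses but pays 3, utility -3.
Since -3 > -10, bidding 3 is strictly better here, so truthful bidding is not dominant.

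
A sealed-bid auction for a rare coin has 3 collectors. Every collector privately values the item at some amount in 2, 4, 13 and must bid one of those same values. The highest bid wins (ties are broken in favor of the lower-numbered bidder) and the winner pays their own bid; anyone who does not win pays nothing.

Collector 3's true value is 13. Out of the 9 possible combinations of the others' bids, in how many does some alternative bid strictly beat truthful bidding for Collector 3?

1

Others bid (2, 2): truth gives 0; bid 4 gives 9 > 0. Violating.
Others bid (2, 4): truth gives 0; no alternative beats it.
Others bid (2, 13): truth gives 0; no alternative beats it.
(Checking all 9 profiles: 1 has a profitable deviation, 8 do not.)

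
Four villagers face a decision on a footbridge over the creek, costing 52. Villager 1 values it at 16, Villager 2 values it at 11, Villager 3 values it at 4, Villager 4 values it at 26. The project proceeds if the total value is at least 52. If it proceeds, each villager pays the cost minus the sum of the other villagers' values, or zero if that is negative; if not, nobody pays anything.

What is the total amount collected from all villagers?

38

Total value 57 ≥ cost 52, so it is built.
Villager 1: others sum to 41; max(0, 52 - 41) = 11.
Villager 2: others sum to 46; max(0, 52 - 46) = 6.
Villager 3: others sum to 53; max(0, 52 - 53) = 0.
Villager 4: others sum to 31; max(0, 52 - 31) = 21.
Total collected = 11 + 6 + 0 + 21 = 38.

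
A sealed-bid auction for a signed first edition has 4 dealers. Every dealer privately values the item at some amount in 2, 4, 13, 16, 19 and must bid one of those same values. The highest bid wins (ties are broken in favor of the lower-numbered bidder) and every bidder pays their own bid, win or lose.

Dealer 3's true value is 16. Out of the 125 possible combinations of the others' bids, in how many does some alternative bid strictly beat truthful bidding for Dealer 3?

101

Others bid (2, 2, 2): truth gives 0; bid 4 gives 12 > 0. Violating.
Others bid (2, 2, 4): truth gives 0; bid 4 gives 12 > 0. Violating.
Others bid (2, 2, 13): truth gives 0; bid 13 gives 3 > 0. Violating.
Others bid (2, 2, 19): truth gives -16; bid 2 gives -2 > -16. Violating.
Others bid (2, 2, 16): truth gives 0; no alternative beats it.
Others bid (2, 4, 16): truth gives 0; no alternative beats it.
(Checking all 125 profiles: 101 have a profitable deviation, 24 do not.)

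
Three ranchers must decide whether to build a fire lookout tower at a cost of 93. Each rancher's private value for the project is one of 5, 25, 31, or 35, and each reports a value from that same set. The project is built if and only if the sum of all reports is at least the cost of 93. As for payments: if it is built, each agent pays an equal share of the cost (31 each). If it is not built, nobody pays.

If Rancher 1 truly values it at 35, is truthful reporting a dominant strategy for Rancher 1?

Check each profile of the others' reports and compare truth against every alternative report.
Others report (25, 35): truth gives 4, best alternative gives 0.
Others report (35, 25): truth gives 4, best alternative gives 0.
Others report (31, 31): truth gives 4, best alternative gives 4.
Others report (31, 35): truth gives 4, best alternative gives 4.
Others report (35, 31): truth gives 4, best alternative gives 4.
Others report (35, 35): truth gives 4, best alternative gives 4.
(Remaining 10 profiles checked similarly; truth is weakly best in each.)
In every case the truthful report is at least as good as any alternative, so it is a dominant strategy.

Yes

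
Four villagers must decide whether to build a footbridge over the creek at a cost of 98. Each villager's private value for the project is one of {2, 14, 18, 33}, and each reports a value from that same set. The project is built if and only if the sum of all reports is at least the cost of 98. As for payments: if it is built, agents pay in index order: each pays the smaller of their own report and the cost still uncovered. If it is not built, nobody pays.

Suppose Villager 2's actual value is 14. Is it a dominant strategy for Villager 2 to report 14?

No

Consider the case where Villager 1 reports 33, Villager 3 reports 33 and Villager 4 reports 33.
Truthful report 14: project built, pays 14, utility 14 - 14 = 0.
Report 2 instead: project built, pays 2, utility 14 - 2 = 12.
Since 12 > 0, reporting 2 is strictly better here, so truthful reporting is not dominant.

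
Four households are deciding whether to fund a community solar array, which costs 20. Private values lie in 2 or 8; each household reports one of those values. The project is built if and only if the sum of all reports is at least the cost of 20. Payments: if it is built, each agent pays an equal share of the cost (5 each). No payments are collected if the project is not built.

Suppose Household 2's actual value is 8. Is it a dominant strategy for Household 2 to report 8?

Yes

Check each profile of the others' reports and compare truth against every alternative report.
Others report (2, 2, 8): truth gives 3, best alternative gives 0.
Others report (2, 8, 2): truth gives 3, best alternative gives 0.
Others report (8, 2, 2): truth gives 3, best alternative gives 0.
Others report (2, 8, 8): truth gives 3, best alternative gives 3.
Others report (8, 2, 8): truth gives 3, best alternative gives 3.
Others report (8, 8, 2): truth gives 3, best alternative gives 3.
(Remaining 2 profiles checked similarly; truth is weakly best in each.)
In every case the truthful report is at least as good as any alternative, so it is a dominant strategy.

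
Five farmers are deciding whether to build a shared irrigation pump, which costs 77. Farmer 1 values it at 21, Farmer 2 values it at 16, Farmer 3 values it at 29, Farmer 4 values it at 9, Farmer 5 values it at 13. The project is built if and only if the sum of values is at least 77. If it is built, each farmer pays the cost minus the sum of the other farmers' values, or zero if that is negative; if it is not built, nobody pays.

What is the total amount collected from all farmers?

35

Total value 88 ≥ cost 77, so it is built.
Farmer 1: others sum to 67; max(0, 77 - 67) = 10.
Farmer 2: others sum to 72; max(0, 77 - 72) = 5.
Farmer 3: others sum to 59; max(0, 77 - 59) = 18.
Farmer 4: others sum to 79; max(0, 77 - 79) = 0.
Farmer 5: others sum to 75; max(0, 77 - 75) = 2.
Total collected = 10 + 5 + 18 + 0 + 2 = 35.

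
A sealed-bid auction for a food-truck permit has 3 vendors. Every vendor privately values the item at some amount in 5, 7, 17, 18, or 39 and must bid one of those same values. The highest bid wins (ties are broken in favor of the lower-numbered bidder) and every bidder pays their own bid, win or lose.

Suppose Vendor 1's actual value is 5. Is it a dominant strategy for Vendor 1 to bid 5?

No

Consider the case where Vendor 2 bids 5 and Vendor 3 bids 7.
Truthful bid 5: loses but pays 5, utility -5.
Bid 7 instead: wins, pays 7, utility 5 - 7 = -2.
Since -2 > -5, bidding 7 is strictly better here, so truthful bidding is not dominant.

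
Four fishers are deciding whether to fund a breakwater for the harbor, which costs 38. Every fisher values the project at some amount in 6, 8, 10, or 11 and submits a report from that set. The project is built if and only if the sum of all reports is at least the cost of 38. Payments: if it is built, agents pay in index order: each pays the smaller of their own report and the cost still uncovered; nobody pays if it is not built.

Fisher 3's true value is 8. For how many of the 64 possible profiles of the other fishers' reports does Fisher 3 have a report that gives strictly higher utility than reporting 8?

Others report (10, 11, 11): truth gives 0; report 6 gives 2 > 0. Violating.
Others report (11, 10, 11): truth gives 0; report 6 gives 2 > 0. Violating.
Others report (11, 11, 10): truth gives 0; report 6 gives 2 > 0. Violating.
Others report (11, 11, 11): truth gives 0; report 6 gives 2 > 0. Violating.
Others report (6, 6, 6): truth gives 0; no alternative beats it.
Others report (6, 6, 8): truth gives 0; no alternative beats it.
(Checking all 64 profiles: 4 have a profitable deviation, 60 do not.)

4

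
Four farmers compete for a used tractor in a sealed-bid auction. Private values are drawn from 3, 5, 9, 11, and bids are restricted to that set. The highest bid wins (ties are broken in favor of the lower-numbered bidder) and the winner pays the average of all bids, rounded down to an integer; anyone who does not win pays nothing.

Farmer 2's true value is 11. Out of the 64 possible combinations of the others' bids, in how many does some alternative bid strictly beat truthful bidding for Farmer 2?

11

Others bid (3, 3, 3): truth gives 6; bid 5 gives 8 > 6. Violating.
Others bid (3, 3, 5): truth gives 6; bid 5 gives 7 > 6. Violating.
Others bid (3, 5, 3): truth gives 6; bid 5 gives 7 > 6. Violating.
Others bid (3, 5, 5): truth gives 5; bid 5 gives 7 > 5. Violating.
Others bid (3, 3, 9): truth gives 5; no alternative beats it.
Others bid (3, 3, 11): truth gives 4; no alternative beats it.
(Checking all 64 profiles: 11 have a profitable deviation, 53 do not.)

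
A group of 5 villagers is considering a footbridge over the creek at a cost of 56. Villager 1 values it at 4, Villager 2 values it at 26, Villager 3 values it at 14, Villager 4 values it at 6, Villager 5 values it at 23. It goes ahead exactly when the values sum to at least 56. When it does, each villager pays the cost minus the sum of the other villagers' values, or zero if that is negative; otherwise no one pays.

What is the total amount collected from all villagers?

15

Total value 73 ≥ cost 56, so it is built.
Villager 1: others sum to 69; max(0, 56 - 69) = 0.
Villager 2: others sum to 47; max(0, 56 - 47) = 9.
Villager 3: others sum to 59; max(0, 56 - 59) = 0.
Villager 4: others sum to 67; max(0, 56 - 67) = 0.
Villager 5: others sum to 50; max(0, 56 - 50) = 6.
Total collected = 0 + 9 + 0 + 0 + 6 = 15.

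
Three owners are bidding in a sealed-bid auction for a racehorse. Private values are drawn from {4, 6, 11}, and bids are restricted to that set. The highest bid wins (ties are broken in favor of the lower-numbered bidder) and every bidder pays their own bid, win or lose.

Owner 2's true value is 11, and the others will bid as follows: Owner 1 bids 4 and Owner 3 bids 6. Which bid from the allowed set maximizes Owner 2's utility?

Bid 4: loses but pays 4, utility -4.
Bid 6: wins, pays 6, utility 11 - 6 = 5.
Bid 11: wins, pays 11, utility 11 - 11 = 0.
The best choice is 6 with utility 5.

6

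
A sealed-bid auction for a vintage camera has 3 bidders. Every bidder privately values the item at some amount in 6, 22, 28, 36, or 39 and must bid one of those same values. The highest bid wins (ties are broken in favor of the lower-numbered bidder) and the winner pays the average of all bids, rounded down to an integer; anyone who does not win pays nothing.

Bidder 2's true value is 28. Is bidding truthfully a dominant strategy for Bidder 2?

No

Consider the case where Bidder 1 bids 6 and Bidder 3 bids 6.
Truthful bid 28: wins, pays 13, utility 28 - 13 = 15.
Bid 22 instead: wins, pays 11, utility 28 - 11 = 17.
Since 17 > 15, bidding 22 is strictly better here, so truthful bidding is not dominant.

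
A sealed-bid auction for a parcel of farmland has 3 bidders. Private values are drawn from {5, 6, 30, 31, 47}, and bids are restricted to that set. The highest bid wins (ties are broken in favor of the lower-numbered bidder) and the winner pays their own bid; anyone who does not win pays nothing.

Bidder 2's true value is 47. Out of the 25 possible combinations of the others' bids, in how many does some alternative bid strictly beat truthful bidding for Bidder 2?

12

Others bid (5, 5): truth gives 0; bid 6 gives 41 > 0. Violating.
Others bid (5, 6): truth gives 0; bid 6 gives 41 > 0. Violating.
Others bid (5, 30): truth gives 0; bid 30 gives 17 > 0. Violating.
Others bid (5, 31): truth gives 0; bid 31 gives 16 > 0. Violating.
Others bid (5, 47): truth gives 0; no alternative beats it.
Others bid (6, 47): truth gives 0; no alternative beats it.
(Checking all 25 profiles: 12 have a profitable deviation, 13 do not.)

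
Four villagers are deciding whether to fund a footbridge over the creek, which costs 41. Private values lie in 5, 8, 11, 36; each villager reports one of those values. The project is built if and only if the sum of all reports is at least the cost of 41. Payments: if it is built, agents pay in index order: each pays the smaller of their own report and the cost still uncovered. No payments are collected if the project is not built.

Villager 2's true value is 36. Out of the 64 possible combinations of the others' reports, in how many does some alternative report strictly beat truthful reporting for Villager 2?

Others report (5, 5, 36): truth gives 0; report 5 gives 31 > 0. Violating.
Others report (5, 8, 36): truth gives 0; report 5 gives 31 > 0. Violating.
Others report (5, 11, 36): truth gives 0; report 5 gives 31 > 0. Violating.
Others report (5, 36, 5): truth gives 0; report 5 gives 31 > 0. Violating.
Others report (5, 5, 5): truth gives 0; no alternative beats it.
Others report (5, 5, 8): truth gives 0; no alternative beats it.
(Checking all 64 profiles: 25 have a profitable deviation, 39 do not.)

25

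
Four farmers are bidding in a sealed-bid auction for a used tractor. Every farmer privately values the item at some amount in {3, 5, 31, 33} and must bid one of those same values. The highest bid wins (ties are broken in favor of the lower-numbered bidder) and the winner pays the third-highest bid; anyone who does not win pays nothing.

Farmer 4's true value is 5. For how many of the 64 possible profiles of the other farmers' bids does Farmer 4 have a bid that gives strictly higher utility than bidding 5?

6

Others bid (3, 3, 5): truth gives 0; bid 31 gives 2 > 0. Violating.
Others bid (3, 3, 31): truth gives 0; bid 33 gives 2 > 0. Violating.
Others bid (3, 5, 3): truth gives 0; bid 31 gives 2 > 0. Violating.
Others bid (3, 31, 3): truth gives 0; bid 33 gives 2 > 0. Violating.
Others bid (3, 3, 3): truth gives 2; no alternative beats it.
Others bid (3, 3, 33): truth gives 0; no alternative beats it.
(Checking all 64 profiles: 6 have a profitable deviation, 58 do not.)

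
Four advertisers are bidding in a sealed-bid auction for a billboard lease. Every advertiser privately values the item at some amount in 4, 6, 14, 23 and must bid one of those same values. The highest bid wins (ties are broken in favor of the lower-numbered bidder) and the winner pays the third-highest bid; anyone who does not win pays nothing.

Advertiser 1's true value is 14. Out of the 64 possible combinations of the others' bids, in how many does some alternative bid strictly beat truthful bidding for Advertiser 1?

Others bid (4, 4, 23): truth gives 0; bid 23 gives 10 > 0. Violating.
Others bid (4, 6, 23): truth gives 0; bid 23 gives 8 > 0. Violating.
Others bid (4, 23, 4): truth gives 0; bid 23 gives 10 > 0. Violating.
Others bid (4, 23, 6): truth gives 0; bid 23 gives 8 > 0. Violating.
Others bid (4, 4, 4): truth gives 10; no alternative beats it.
Others bid (4, 4, 6): truth gives 10; no alternative beats it.
(Checking all 64 profiles: 12 have a profitable deviation, 52 do not.)

12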